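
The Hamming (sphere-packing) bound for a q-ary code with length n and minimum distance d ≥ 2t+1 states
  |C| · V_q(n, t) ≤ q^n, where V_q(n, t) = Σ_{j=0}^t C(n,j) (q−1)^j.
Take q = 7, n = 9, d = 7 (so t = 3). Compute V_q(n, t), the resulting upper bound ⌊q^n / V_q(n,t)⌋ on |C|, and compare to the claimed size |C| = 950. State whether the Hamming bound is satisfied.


V_q(n, t) = 19495, q^n = 40353607, Hamming bound = 2069, |C| = 950 ≤ bound (satisfied).

Step 1: Compute V_q(n, t) = Σ_{j=0}^3 C(n, j) (q−1)^j.
  j = 0: C(9,0)·(6)^0 = 1·1 = 1.
  j = 1: C(9,1)·(6)^1 = 9·6 = 54.
  j = 2: C(9,2)·(6)^2 = 36·36 = 1296.
  j = 3: C(9,3)·(6)^3 = 84·216 = 18144.
  V_q(n, t) = 1 + 54 + 1296 + 18144 = 19495.
Step 2: q^n = 7^9 = 40353607.
Step 3: Hamming bound ⌊q^n / V_q(n,t)⌋ = ⌊40353607/19495⌋ = 2069.
Step 4: Compare |C| = 950 to 2069: satisfied.
The claimed |C| lies below the Hamming bound.


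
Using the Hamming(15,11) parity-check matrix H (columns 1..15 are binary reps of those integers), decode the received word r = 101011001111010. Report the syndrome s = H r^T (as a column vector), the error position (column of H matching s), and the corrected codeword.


s = (1, 0, 1, 1)^T, error position = 11, corrected codeword c = 101011001101010

Compute s = H r^T mod 2 one row at a time:
  s_1 = 0 + 1 + 1 + 1 + 1 + 0 + 1 + 0 = 5 ≡ 1 (mod 2).
  s_2 = 0 + 1 + 1 + 0 + 1 + 0 + 1 + 0 = 4 ≡ 0 (mod 2).
  s_3 = 0 + 1 + 1 + 0 + 1 + 1 + 1 + 0 = 5 ≡ 1 (mod 2).
  s_4 = 1 + 1 + 1 + 0 + 1 + 1 + 0 + 0 = 5 ≡ 1 (mod 2).
s = (1, 0, 1, 1)^T — this equals column 11 of H (binary 1011), so error is at position 11.
Correct: flip bit 11 of r = 101011001111010 to get c = 101011001101010.


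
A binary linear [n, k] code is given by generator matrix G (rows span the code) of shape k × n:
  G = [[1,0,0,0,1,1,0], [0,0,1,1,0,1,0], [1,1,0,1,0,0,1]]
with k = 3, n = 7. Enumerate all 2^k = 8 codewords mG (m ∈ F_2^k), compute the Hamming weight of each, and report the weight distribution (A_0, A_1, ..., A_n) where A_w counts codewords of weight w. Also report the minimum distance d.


Weight distribution: A_0 = 1, A_3 = 2, A_4 = 3, A_5 = 2. Minimum distance d = 3.

Enumerate all 2^3 = 8 messages m ∈ F_2^3.
For each, compute codeword c = mG in F_2^7, then tally its weight.
  m = 000 → c = 0000000, weight = 0.
  m = 100 → c = 1000110, weight = 3.
  m = 010 → c = 0011010, weight = 3.
  m = 110 → c = 1011100, weight = 4.
  m = 001 → c = 1101001, weight = 4.
  m = 101 → c = 0101111, weight = 5.
  m = 011 → c = 1110011, weight = 5.
  m = 111 → c = 0110101, weight = 4.
Tally weights:
  weight 0: 1 codewords.
  weight 3: 2 codewords.
  weight 4: 3 codewords.
  weight 5: 2 codewords.
Minimum distance d = smallest w > 0 with A_w > 0 = 3.
Sanity: Σ A_w = 8 = 2^3 = 8 ✓.


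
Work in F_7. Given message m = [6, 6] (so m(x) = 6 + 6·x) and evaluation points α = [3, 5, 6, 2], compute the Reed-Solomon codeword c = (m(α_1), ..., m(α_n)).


c = [3, 1, 0, 4]

Message polynomial: m(x) = 6 + 6·x (mod 7).
For each evaluation point α_i, compute m(α_i) mod 7:
  α_1 = 3: Horner steps 6 → 3, so m(3) = 3.
  α_2 = 5: Horner steps 6 → 1, so m(5) = 1.
  α_3 = 6: Horner steps 6 → 0, so m(6) = 0.
  α_4 = 2: Horner steps 6 → 4, so m(2) = 4.
Codeword c = [3, 1, 0, 4] ∈ F_7^4.


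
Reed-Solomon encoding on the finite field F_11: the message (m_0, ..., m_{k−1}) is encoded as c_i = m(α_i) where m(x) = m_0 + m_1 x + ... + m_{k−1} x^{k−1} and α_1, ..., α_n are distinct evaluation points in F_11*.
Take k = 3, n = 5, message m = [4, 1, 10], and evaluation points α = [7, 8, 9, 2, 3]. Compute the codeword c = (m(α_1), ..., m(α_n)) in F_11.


c = [6, 3, 9, 2, 9]

Message polynomial: m(x) = 4 + 1·x + 10·x^2 (mod 11).
For each evaluation point α_i, compute m(α_i) mod 11:
  α_1 = 7: Horner steps 10 → 5 → 6, so m(7) = 6.
  α_2 = 8: Horner steps 10 → 4 → 3, so m(8) = 3.
  α_3 = 9: Horner steps 10 → 3 → 9, so m(9) = 9.
  α_4 = 2: Horner steps 10 → 10 → 2, so m(2) = 2.
  α_5 = 3: Horner steps 10 → 9 → 9, so m(3) = 9.
Codeword c = [6, 3, 9, 2, 9] ∈ F_11^5.


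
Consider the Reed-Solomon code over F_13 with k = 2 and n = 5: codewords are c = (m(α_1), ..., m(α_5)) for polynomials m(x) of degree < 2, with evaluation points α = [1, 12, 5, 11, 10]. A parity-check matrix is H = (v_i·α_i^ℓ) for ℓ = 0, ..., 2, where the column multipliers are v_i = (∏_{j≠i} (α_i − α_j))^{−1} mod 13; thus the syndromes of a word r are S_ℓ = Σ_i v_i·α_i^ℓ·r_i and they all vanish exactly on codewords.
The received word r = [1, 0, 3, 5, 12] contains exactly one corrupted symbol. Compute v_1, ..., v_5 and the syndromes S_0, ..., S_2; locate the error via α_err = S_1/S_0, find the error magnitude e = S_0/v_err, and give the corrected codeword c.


S = (5, 3, 7), error at position 4, error magnitude e = 12, c = [1, 0, 3, 6, 12].

Step 1: column multipliers v_i = (∏_{j≠i}(α_i − α_j))^{−1} mod 13.
  i = 1 (α = 1): (1−12)(1−5)(1−11)(1−10) = (−11)·(−4)·(−10)·(−9) = 3960 ≡ 8, so v_1 = 8^{−1} = 5 (mod 13).
  i = 2 (α = 12): (12−1)(12−5)(12−11)(12−10) = 11·7·1·2 = 154 ≡ 11, so v_2 = 11^{−1} = 6 (mod 13).
  i = 3 (α = 5): (5−1)(5−12)(5−11)(5−10) = 4·(−7)·(−6)·(−5) = −840 ≡ 5, so v_3 = 5^{−1} = 8 (mod 13).
  i = 4 (α = 11): (11−1)(11−12)(11−5)(11−10) = 10·(−1)·6·1 = −60 ≡ 5, so v_4 = 5^{−1} = 8 (mod 13).
  i = 5 (α = 10): (10−1)(10−12)(10−5)(10−11) = 9·(−2)·5·(−1) = 90 ≡ 12, so v_5 = 12^{−1} = 12 (mod 13).
  v = [5, 6, 8, 8, 12].
Step 2: syndromes of r = [1, 0, 3, 5, 12] (all sums mod 13).
  S_0 = Σ v_i r_i = 5·1 + 6·0 + 8·3 + 8·5 + 12·12 = 213 ≡ 5.
  S_1 = Σ v_i α_i r_i = 5·1·1 + 6·12·0 + 8·5·3 + 8·11·5 + 12·10·12 = 2005 ≡ 3.
  α_i^2 mod 13 = [1, 1, 12, 4, 9].
  S_2 = Σ v_i α_i^2 r_i = 5·1·1 + 6·1·0 + 8·12·3 + 8·4·5 + 12·9·12 = 1749 ≡ 7.
  S = (5, 3, 7) ≠ 0, so r is not a codeword (an error is present).
Step 3: locate the error. For a single error e at position i, S_ℓ = v_i·e·α_i^ℓ, so α_err = S_1/S_0.
  S_0^{−1} = 5^{−1} = 8 (mod 13), so α_err = 3·8 = 24 ≡ 11 = α_4. Error position i = 4.
  Consistency check: S_2/S_1 = 7·9 = 63 ≡ 11 = α_err ✓ (single-error assumption holds).
Step 4: error magnitude e = S_0/v_4 = S_0·∏_{j≠4}(α_4 − α_j) = 5·5 = 25 ≡ 12 (mod 13).
Step 5: correct position 4: c_4 = r_4 − e = 5 − 12 ≡ 6 (mod 13). Hence c = [1, 0, 3, 6, 12].
  Check: interpolating c through the α_i gives m(x) = 7 + 7·x (degree < 2) with m(α_i) = c_i for every i, so c is indeed a codeword.


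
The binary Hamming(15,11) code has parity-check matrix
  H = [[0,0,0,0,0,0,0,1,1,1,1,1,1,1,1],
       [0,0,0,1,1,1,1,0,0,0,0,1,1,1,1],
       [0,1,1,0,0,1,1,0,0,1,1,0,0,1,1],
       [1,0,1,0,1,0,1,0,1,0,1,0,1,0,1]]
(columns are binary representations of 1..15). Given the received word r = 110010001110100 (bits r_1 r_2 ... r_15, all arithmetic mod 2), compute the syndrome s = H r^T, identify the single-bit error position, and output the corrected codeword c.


s = (0, 0, 1, 1)^T, error position = 3, corrected codeword c = 111010001110100

Compute s = H r^T mod 2 one row at a time:
  s_1 = 0 + 1 + 1 + 1 + 0 + 1 + 0 + 0 = 4 ≡ 0 (mod 2).
  s_2 = 0 + 1 + 0 + 0 + 0 + 1 + 0 + 0 = 2 ≡ 0 (mod 2).
  s_3 = 1 + 0 + 0 + 0 + 1 + 1 + 0 + 0 = 3 ≡ 1 (mod 2).
  s_4 = 1 + 0 + 1 + 0 + 1 + 1 + 1 + 0 = 5 ≡ 1 (mod 2).
s = (0, 0, 1, 1)^T — this equals column 3 of H (binary 0011), so error is at position 3.
Correct: flip bit 3 of r = 110010001110100 to get c = 111010001110100.


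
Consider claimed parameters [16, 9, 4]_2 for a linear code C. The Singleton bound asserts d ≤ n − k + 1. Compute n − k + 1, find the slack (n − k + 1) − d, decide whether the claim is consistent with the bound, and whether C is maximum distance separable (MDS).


Singleton RHS = n − k + 1 = 8, slack = 4, bound satisfied, not MDS.

Singleton bound: d ≤ n − k + 1.
Here n = 16, k = 9, so n − k + 1 = 8.
Given d = 4, check d ≤ 8: YES.
Slack = (n − k + 1) − d = 4.
The code is NOT MDS (slack = 4 > 0).
Description: the claimed parameters are [16, 9, 4]_2; such a code would be non-MDS.


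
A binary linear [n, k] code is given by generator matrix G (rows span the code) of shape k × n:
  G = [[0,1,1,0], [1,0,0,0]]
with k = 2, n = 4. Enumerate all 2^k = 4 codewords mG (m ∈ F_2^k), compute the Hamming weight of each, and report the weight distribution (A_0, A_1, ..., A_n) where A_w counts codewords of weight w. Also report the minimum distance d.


Weight distribution: A_0 = 1, A_1 = 1, A_2 = 1, A_3 = 1. Minimum distance d = 1.

Enumerate all 2^2 = 4 messages m ∈ F_2^2.
For each, compute codeword c = mG in F_2^4, then tally its weight.
  m = 00 → c = 0000, weight = 0.
  m = 10 → c = 0110, weight = 2.
  m = 01 → c = 1000, weight = 1.
  m = 11 → c = 1110, weight = 3.
Tally weights:
  weight 0: 1 codewords.
  weight 1: 1 codewords.
  weight 2: 1 codewords.
  weight 3: 1 codewords.
Minimum distance d = smallest w > 0 with A_w > 0 = 1.
Sanity: Σ A_w = 4 = 2^2 = 4 ✓.


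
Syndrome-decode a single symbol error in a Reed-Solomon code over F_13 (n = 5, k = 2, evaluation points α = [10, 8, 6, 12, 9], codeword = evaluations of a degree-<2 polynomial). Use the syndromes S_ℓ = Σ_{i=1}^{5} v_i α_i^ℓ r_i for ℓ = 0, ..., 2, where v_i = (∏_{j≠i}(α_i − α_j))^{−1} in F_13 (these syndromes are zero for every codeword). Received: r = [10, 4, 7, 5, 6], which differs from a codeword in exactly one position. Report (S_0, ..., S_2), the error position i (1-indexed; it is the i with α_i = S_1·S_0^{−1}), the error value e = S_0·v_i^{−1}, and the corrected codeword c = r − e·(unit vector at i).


S = (8, 12, 5), error at position 2, error magnitude e = 2, c = [10, 2, 7, 5, 6].

Step 1: column multipliers v_i = (∏_{j≠i}(α_i − α_j))^{−1} mod 13.
  i = 1 (α = 10): (10−8)(10−6)(10−12)(10−9) = 2·4·(−2)·1 = −16 ≡ 10, so v_1 = 10^{−1} = 4 (mod 13).
  i = 2 (α = 8): (8−10)(8−6)(8−12)(8−9) = (−2)·2·(−4)·(−1) = −16 ≡ 10, so v_2 = 10^{−1} = 4 (mod 13).
  i = 3 (α = 6): (6−10)(6−8)(6−12)(6−9) = (−4)·(−2)·(−6)·(−3) = 144 ≡ 1, so v_3 = 1^{−1} = 1 (mod 13).
  i = 4 (α = 12): (12−10)(12−8)(12−6)(12−9) = 2·4·6·3 = 144 ≡ 1, so v_4 = 1^{−1} = 1 (mod 13).
  i = 5 (α = 9): (9−10)(9−8)(9−6)(9−12) = (−1)·1·3·(−3) = 9 ≡ 9, so v_5 = 9^{−1} = 3 (mod 13).
  v = [4, 4, 1, 1, 3].
Step 2: syndromes of r = [10, 4, 7, 5, 6] (all sums mod 13).
  S_0 = Σ v_i r_i = 4·10 + 4·4 + 1·7 + 1·5 + 3·6 = 86 ≡ 8.
  S_1 = Σ v_i α_i r_i = 4·10·10 + 4·8·4 + 1·6·7 + 1·12·5 + 3·9·6 = 792 ≡ 12.
  α_i^2 mod 13 = [9, 12, 10, 1, 3].
  S_2 = Σ v_i α_i^2 r_i = 4·9·10 + 4·12·4 + 1·10·7 + 1·1·5 + 3·3·6 = 681 ≡ 5.
  S = (8, 12, 5) ≠ 0, so r is not a codeword (an error is present).
Step 3: locate the error. For a single error e at position i, S_ℓ = v_i·e·α_i^ℓ, so α_err = S_1/S_0.
  S_0^{−1} = 8^{−1} = 5 (mod 13), so α_err = 12·5 = 60 ≡ 8 = α_2. Error position i = 2.
  Consistency check: S_2/S_1 = 5·12 = 60 ≡ 8 = α_err ✓ (single-error assumption holds).
Step 4: error magnitude e = S_0/v_2 = S_0·∏_{j≠2}(α_2 − α_j) = 8·10 = 80 ≡ 2 (mod 13).
Step 5: correct position 2: c_2 = r_2 − e = 4 − 2 ≡ 2 (mod 13). Hence c = [10, 2, 7, 5, 6].
  Check: interpolating c through the α_i gives m(x) = 9 + 4·x (degree < 2) with m(α_i) = c_i for every i, so c is indeed a codeword.


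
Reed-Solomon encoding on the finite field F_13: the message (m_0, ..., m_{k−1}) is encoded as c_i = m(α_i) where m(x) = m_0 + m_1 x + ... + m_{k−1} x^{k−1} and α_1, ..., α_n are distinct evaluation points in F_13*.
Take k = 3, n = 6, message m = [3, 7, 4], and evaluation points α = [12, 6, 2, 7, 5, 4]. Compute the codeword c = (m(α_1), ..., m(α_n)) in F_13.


c = [0, 7, 7, 1, 8, 4]

Message polynomial: m(x) = 3 + 7·x + 4·x^2 (mod 13).
For each evaluation point α_i, compute m(α_i) mod 13:
  α_1 = 12: Horner steps 4 → 3 → 0, so m(12) = 0.
  α_2 = 6: Horner steps 4 → 5 → 7, so m(6) = 7.
  α_3 = 2: Horner steps 4 → 2 → 7, so m(2) = 7.
  α_4 = 7: Horner steps 4 → 9 → 1, so m(7) = 1.
  α_5 = 5: Horner steps 4 → 1 → 8, so m(5) = 8.
  α_6 = 4: Horner steps 4 → 10 → 4, so m(4) = 4.
Codeword c = [0, 7, 7, 1, 8, 4] ∈ F_13^6.


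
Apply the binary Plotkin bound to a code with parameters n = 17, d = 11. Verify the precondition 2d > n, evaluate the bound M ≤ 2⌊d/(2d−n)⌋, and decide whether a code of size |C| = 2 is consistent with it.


Plotkin bound M ≤ 4; given |C| = 2 ≤ bound (satisfied).

Check applicability: 2d = 22, n = 17.
2d − n = 5 > 0, so Plotkin applies.
Compute d/(2d−n) = 11/5 ≈ 2.2000.
⌊d/(2d−n)⌋ = 2.
Plotkin bound: M ≤ 2·2 = 4.
Given |C| = 2, check: satisfied.
This |C| is below the Plotkin bound.


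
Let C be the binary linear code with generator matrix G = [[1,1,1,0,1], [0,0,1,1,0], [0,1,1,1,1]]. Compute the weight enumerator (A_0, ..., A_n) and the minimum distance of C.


Weight distribution: A_0 = 1, A_2 = 4, A_4 = 3. Minimum distance d = 2.

Enumerate all 2^3 = 8 messages m ∈ F_2^3.
For each, compute codeword c = mG in F_2^5, then tally its weight.
  m = 000 → c = 00000, weight = 0.
  m = 100 → c = 11101, weight = 4.
  m = 010 → c = 00110, weight = 2.
  m = 110 → c = 11011, weight = 4.
  m = 001 → c = 01111, weight = 4.
  m = 101 → c = 10010, weight = 2.
  m = 011 → c = 01001, weight = 2.
  m = 111 → c = 10100, weight = 2.
Tally weights:
  weight 0: 1 codewords.
  weight 2: 4 codewords.
  weight 4: 3 codewords.
Minimum distance d = smallest w > 0 with A_w > 0 = 2.
Sanity: Σ A_w = 8 = 2^3 = 8 ✓.


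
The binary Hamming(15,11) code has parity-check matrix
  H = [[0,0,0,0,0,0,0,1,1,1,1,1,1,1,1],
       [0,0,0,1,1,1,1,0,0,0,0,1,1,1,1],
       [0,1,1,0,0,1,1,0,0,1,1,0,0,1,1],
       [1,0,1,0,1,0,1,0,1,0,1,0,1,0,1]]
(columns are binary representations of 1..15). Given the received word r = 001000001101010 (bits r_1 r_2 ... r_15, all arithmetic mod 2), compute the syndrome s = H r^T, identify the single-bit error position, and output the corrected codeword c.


s = (0, 0, 1, 0)^T, error position = 2, corrected codeword c = 011000001101010

Compute s = H r^T mod 2 one row at a time:
  s_1 = 0 + 1 + 1 + 0 + 1 + 0 + 1 + 0 = 4 ≡ 0 (mod 2).
  s_2 = 0 + 0 + 0 + 0 + 1 + 0 + 1 + 0 = 2 ≡ 0 (mod 2).
  s_3 = 0 + 1 + 0 + 0 + 1 + 0 + 1 + 0 = 3 ≡ 1 (mod 2).
  s_4 = 0 + 1 + 0 + 0 + 1 + 0 + 0 + 0 = 2 ≡ 0 (mod 2).
s = (0, 0, 1, 0)^T — this equals column 2 of H (binary 0010), so error is at position 2.
Correct: flip bit 2 of r = 001000001101010 to get c = 011000001101010.


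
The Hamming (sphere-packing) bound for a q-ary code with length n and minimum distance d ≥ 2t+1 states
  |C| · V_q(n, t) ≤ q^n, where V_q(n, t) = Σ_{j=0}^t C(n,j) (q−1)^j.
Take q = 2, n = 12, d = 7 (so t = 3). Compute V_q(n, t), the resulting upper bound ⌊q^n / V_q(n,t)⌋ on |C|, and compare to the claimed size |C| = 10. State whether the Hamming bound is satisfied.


V_q(n, t) = 299, q^n = 4096, Hamming bound = 13, |C| = 10 ≤ bound (satisfied).

Step 1: Compute V_q(n, t) = Σ_{j=0}^3 C(n, j) (q−1)^j.
  j = 0: C(12,0)·(1)^0 = 1·1 = 1.
  j = 1: C(12,1)·(1)^1 = 12·1 = 12.
  j = 2: C(12,2)·(1)^2 = 66·1 = 66.
  j = 3: C(12,3)·(1)^3 = 220·1 = 220.
  V_q(n, t) = 1 + 12 + 66 + 220 = 299.
Step 2: q^n = 2^12 = 4096.
Step 3: Hamming bound ⌊q^n / V_q(n,t)⌋ = ⌊4096/299⌋ = 13.
Step 4: Compare |C| = 10 to 13: satisfied.
The claimed |C| lies below the Hamming bound.


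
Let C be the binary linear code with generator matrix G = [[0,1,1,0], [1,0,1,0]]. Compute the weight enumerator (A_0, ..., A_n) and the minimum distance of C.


Weight distribution: A_0 = 1, A_2 = 3. Minimum distance d = 2.

Enumerate all 2^2 = 4 messages m ∈ F_2^2.
For each, compute codeword c = mG in F_2^4, then tally its weight.
  m = 00 → c = 0000, weight = 0.
  m = 10 → c = 0110, weight = 2.
  m = 01 → c = 1010, weight = 2.
  m = 11 → c = 1100, weight = 2.
Tally weights:
  weight 0: 1 codewords.
  weight 2: 3 codewords.
Minimum distance d = smallest w > 0 with A_w > 0 = 2.
Sanity: Σ A_w = 4 = 2^2 = 4 ✓.


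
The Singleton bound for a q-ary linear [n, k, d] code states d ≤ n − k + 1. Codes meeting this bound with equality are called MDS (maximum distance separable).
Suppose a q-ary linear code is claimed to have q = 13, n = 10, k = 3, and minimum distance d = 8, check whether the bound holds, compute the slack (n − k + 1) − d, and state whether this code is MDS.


Singleton RHS = n − k + 1 = 8, slack = 0, bound satisfied, MDS.

Singleton bound: d ≤ n − k + 1.
Here n = 10, k = 3, so n − k + 1 = 8.
Given d = 8, check d ≤ 8: YES.
Slack = (n − k + 1) − d = 0.
The code is MDS (slack = 0).
Description: the claimed parameters are [10, 3, 8]_13; such a code would be MDS (meets Singleton bound).


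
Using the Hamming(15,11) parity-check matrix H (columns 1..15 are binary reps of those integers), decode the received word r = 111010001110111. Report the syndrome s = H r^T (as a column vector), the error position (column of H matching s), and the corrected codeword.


s = (0, 0, 0, 1)^T, error position = 1, corrected codeword c = 011010001110111

Compute s = H r^T mod 2 one row at a time:
  s_1 = 0 + 1 + 1 + 1 + 0 + 1 + 1 + 1 = 6 ≡ 0 (mod 2).
  s_2 = 0 + 1 + 0 + 0 + 0 + 1 + 1 + 1 = 4 ≡ 0 (mod 2).
  s_3 = 1 + 1 + 0 + 0 + 1 + 1 + 1 + 1 = 6 ≡ 0 (mod 2).
  s_4 = 1 + 1 + 1 + 0 + 1 + 1 + 1 + 1 = 7 ≡ 1 (mod 2).
s = (0, 0, 0, 1)^T — this equals column 1 of H (binary 0001), so error is at position 1.
Correct: flip bit 1 of r = 111010001110111 to get c = 011010001110111.


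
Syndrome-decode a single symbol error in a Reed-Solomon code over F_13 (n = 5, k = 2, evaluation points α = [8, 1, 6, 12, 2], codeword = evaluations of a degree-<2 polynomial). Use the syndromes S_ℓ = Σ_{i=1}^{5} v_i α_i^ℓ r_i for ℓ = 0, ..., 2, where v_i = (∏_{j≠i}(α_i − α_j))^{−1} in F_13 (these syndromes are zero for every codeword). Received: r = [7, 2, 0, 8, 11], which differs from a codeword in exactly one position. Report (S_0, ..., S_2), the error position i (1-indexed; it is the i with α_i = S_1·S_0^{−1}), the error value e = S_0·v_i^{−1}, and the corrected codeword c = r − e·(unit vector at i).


S = (11, 9, 5), error at position 5, error magnitude e = 12, c = [7, 2, 0, 8, 12].

Step 1: column multipliers v_i = (∏_{j≠i}(α_i − α_j))^{−1} mod 13.
  i = 1 (α = 8): (8−1)(8−6)(8−12)(8−2) = 7·2·(−4)·6 = −336 ≡ 2, so v_1 = 2^{−1} = 7 (mod 13).
  i = 2 (α = 1): (1−8)(1−6)(1−12)(1−2) = (−7)·(−5)·(−11)·(−1) = 385 ≡ 8, so v_2 = 8^{−1} = 5 (mod 13).
  i = 3 (α = 6): (6−8)(6−1)(6−12)(6−2) = (−2)·5·(−6)·4 = 240 ≡ 6, so v_3 = 6^{−1} = 11 (mod 13).
  i = 4 (α = 12): (12−8)(12−1)(12−6)(12−2) = 4·11·6·10 = 2640 ≡ 1, so v_4 = 1^{−1} = 1 (mod 13).
  i = 5 (α = 2): (2−8)(2−1)(2−6)(2−12) = (−6)·1·(−4)·(−10) = −240 ≡ 7, so v_5 = 7^{−1} = 2 (mod 13).
  v = [7, 5, 11, 1, 2].
Step 2: syndromes of r = [7, 2, 0, 8, 11] (all sums mod 13).
  S_0 = Σ v_i r_i = 7·7 + 5·2 + 11·0 + 1·8 + 2·11 = 89 ≡ 11.
  S_1 = Σ v_i α_i r_i = 7·8·7 + 5·1·2 + 11·6·0 + 1·12·8 + 2·2·11 = 542 ≡ 9.
  α_i^2 mod 13 = [12, 1, 10, 1, 4].
  S_2 = Σ v_i α_i^2 r_i = 7·12·7 + 5·1·2 + 11·10·0 + 1·1·8 + 2·4·11 = 694 ≡ 5.
  S = (11, 9, 5) ≠ 0, so r is not a codeword (an error is present).
Step 3: locate the error. For a single error e at position i, S_ℓ = v_i·e·α_i^ℓ, so α_err = S_1/S_0.
  S_0^{−1} = 11^{−1} = 6 (mod 13), so α_err = 9·6 = 54 ≡ 2 = α_5. Error position i = 5.
  Consistency check: S_2/S_1 = 5·3 = 15 ≡ 2 = α_err ✓ (single-error assumption holds).
Step 4: error magnitude e = S_0/v_5 = S_0·∏_{j≠5}(α_5 − α_j) = 11·7 = 77 ≡ 12 (mod 13).
Step 5: correct position 5: c_5 = r_5 − e = 11 − 12 ≡ 12 (mod 13). Hence c = [7, 2, 0, 8, 12].
  Check: interpolating c through the α_i gives m(x) = 5 + 10·x (degree < 2) with m(α_i) = c_i for every i, so c is indeed a codeword.


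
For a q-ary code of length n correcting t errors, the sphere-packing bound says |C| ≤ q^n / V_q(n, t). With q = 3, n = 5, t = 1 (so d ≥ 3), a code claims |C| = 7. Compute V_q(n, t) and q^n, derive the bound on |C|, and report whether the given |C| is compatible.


V_q(n, t) = 11, q^n = 243, Hamming bound = 22, |C| = 7 ≤ bound (satisfied).

Step 1: Compute V_q(n, t) = Σ_{j=0}^1 C(n, j) (q−1)^j.
  j = 0: C(5,0)·(2)^0 = 1·1 = 1.
  j = 1: C(5,1)·(2)^1 = 5·2 = 10.
  V_q(n, t) = 1 + 10 = 11.
Step 2: q^n = 3^5 = 243.
Step 3: Hamming bound ⌊q^n / V_q(n,t)⌋ = ⌊243/11⌋ = 22.
Step 4: Compare |C| = 7 to 22: satisfied.
The claimed |C| lies below the Hamming bound.


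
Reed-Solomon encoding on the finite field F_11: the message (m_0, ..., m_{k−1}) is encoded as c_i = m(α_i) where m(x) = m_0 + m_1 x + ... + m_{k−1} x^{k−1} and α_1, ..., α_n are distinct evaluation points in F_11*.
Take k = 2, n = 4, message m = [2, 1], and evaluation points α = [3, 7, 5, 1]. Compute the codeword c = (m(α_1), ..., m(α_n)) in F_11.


c = [5, 9, 7, 3]

Message polynomial: m(x) = 2 + 1·x (mod 11).
For each evaluation point α_i, compute m(α_i) mod 11:
  α_1 = 3: Horner steps 1 → 5, so m(3) = 5.
  α_2 = 7: Horner steps 1 → 9, so m(7) = 9.
  α_3 = 5: Horner steps 1 → 7, so m(5) = 7.
  α_4 = 1: Horner steps 1 → 3, so m(1) = 3.
Codeword c = [5, 9, 7, 3] ∈ F_11^4.


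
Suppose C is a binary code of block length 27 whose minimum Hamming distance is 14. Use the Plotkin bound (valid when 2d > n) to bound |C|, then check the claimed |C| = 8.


Plotkin bound M ≤ 28; given |C| = 8 ≤ bound (satisfied).

Check applicability: 2d = 28, n = 27.
2d − n = 1 > 0, so Plotkin applies.
Compute d/(2d−n) = 14/1 ≈ 14.0000.
⌊d/(2d−n)⌋ = 14.
Plotkin bound: M ≤ 2·14 = 28.
Given |C| = 8, check: satisfied.
This |C| is below the Plotkin bound.


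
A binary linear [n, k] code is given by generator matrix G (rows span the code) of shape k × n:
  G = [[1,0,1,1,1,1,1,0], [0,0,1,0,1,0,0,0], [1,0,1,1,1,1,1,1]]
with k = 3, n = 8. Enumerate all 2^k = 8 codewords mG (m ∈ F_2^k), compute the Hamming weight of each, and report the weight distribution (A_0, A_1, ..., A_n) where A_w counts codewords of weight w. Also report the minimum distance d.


Weight distribution: A_0 = 1, A_1 = 1, A_2 = 1, A_3 = 1, A_4 = 1, A_5 = 1, A_6 = 1, A_7 = 1. Minimum distance d = 1.

Enumerate all 2^3 = 8 messages m ∈ F_2^3.
For each, compute codeword c = mG in F_2^8, then tally its weight.
  m = 000 → c = 00000000, weight = 0.
  m = 100 → c = 10111110, weight = 6.
  m = 010 → c = 00101000, weight = 2.
  m = 110 → c = 10010110, weight = 4.
  m = 001 → c = 10111111, weight = 7.
  m = 101 → c = 00000001, weight = 1.
  m = 011 → c = 10010111, weight = 5.
  m = 111 → c = 00101001, weight = 3.
Tally weights:
  weight 0: 1 codewords.
  weight 1: 1 codewords.
  weight 2: 1 codewords.
  weight 3: 1 codewords.
  weight 4: 1 codewords.
  weight 5: 1 codewords.
  weight 6: 1 codewords.
  weight 7: 1 codewords.
Minimum distance d = smallest w > 0 with A_w > 0 = 1.
Sanity: Σ A_w = 8 = 2^3 = 8 ✓.


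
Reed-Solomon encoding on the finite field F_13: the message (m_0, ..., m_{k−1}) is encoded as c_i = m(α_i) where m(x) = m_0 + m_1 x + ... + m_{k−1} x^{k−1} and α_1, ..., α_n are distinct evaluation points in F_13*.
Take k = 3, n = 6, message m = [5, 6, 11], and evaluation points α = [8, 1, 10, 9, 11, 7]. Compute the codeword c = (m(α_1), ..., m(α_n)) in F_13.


c = [3, 9, 8, 1, 11, 1]

Message polynomial: m(x) = 5 + 6·x + 11·x^2 (mod 13).
For each evaluation point α_i, compute m(α_i) mod 13:
  α_1 = 8: Horner steps 11 → 3 → 3, so m(8) = 3.
  α_2 = 1: Horner steps 11 → 4 → 9, so m(1) = 9.
  α_3 = 10: Horner steps 11 → 12 → 8, so m(10) = 8.
  α_4 = 9: Horner steps 11 → 1 → 1, so m(9) = 1.
  α_5 = 11: Horner steps 11 → 10 → 11, so m(11) = 11.
  α_6 = 7: Horner steps 11 → 5 → 1, so m(7) = 1.
Codeword c = [3, 9, 8, 1, 11, 1] ∈ F_13^6.


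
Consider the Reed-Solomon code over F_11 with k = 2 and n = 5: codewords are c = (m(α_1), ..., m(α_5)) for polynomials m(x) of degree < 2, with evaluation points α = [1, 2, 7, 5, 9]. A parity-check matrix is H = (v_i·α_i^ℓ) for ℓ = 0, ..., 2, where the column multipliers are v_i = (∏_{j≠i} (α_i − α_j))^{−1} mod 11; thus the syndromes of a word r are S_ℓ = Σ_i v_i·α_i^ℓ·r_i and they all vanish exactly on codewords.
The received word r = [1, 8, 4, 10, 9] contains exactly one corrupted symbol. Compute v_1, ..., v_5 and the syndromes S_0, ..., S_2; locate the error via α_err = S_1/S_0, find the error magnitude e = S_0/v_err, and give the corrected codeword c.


S = (9, 9, 9), error at position 1, error magnitude e = 1, c = [0, 8, 4, 10, 9].

Step 1: column multipliers v_i = (∏_{j≠i}(α_i − α_j))^{−1} mod 11.
  i = 1 (α = 1): (1−2)(1−7)(1−5)(1−9) = (−1)·(−6)·(−4)·(−8) = 192 ≡ 5, so v_1 = 5^{−1} = 9 (mod 11).
  i = 2 (α = 2): (2−1)(2−7)(2−5)(2−9) = 1·(−5)·(−3)·(−7) = −105 ≡ 5, so v_2 = 5^{−1} = 9 (mod 11).
  i = 3 (α = 7): (7−1)(7−2)(7−5)(7−9) = 6·5·2·(−2) = −120 ≡ 1, so v_3 = 1^{−1} = 1 (mod 11).
  i = 4 (α = 5): (5−1)(5−2)(5−7)(5−9) = 4·3·(−2)·(−4) = 96 ≡ 8, so v_4 = 8^{−1} = 7 (mod 11).
  i = 5 (α = 9): (9−1)(9−2)(9−7)(9−5) = 8·7·2·4 = 448 ≡ 8, so v_5 = 8^{−1} = 7 (mod 11).
  v = [9, 9, 1, 7, 7].
Step 2: syndromes of r = [1, 8, 4, 10, 9] (all sums mod 11).
  S_0 = Σ v_i r_i = 9·1 + 9·8 + 1·4 + 7·10 + 7·9 = 218 ≡ 9.
  S_1 = Σ v_i α_i r_i = 9·1·1 + 9·2·8 + 1·7·4 + 7·5·10 + 7·9·9 = 1098 ≡ 9.
  α_i^2 mod 11 = [1, 4, 5, 3, 4].
  S_2 = Σ v_i α_i^2 r_i = 9·1·1 + 9·4·8 + 1·5·4 + 7·3·10 + 7·4·9 = 779 ≡ 9.
  S = (9, 9, 9) ≠ 0, so r is not a codeword (an error is present).
Step 3: locate the error. For a single error e at position i, S_ℓ = v_i·e·α_i^ℓ, so α_err = S_1/S_0.
  S_0^{−1} = 9^{−1} = 5 (mod 11), so α_err = 9·5 = 45 ≡ 1 = α_1. Error position i = 1.
  Consistency check: S_2/S_1 = 9·5 = 45 ≡ 1 = α_err ✓ (single-error assumption holds).
Step 4: error magnitude e = S_0/v_1 = S_0·∏_{j≠1}(α_1 − α_j) = 9·5 = 45 ≡ 1 (mod 11).
Step 5: correct position 1: c_1 = r_1 − e = 1 − 1 ≡ 0 (mod 11). Hence c = [0, 8, 4, 10, 9].
  Check: interpolating c through the α_i gives m(x) = 3 + 8·x (degree < 2) with m(α_i) = c_i for every i, so c is indeed a codeword.


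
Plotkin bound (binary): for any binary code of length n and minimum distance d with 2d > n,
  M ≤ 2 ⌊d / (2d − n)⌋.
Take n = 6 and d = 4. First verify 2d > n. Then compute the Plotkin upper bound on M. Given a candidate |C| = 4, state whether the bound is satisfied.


Plotkin bound M ≤ 4; given |C| = 4 ≤ bound (satisfied).

Check applicability: 2d = 8, n = 6.
2d − n = 2 > 0, so Plotkin applies.
Compute d/(2d−n) = 4/2 ≈ 2.0000.
⌊d/(2d−n)⌋ = 2.
Plotkin bound: M ≤ 2·2 = 4.
Given |C| = 4, check: satisfied.
This |C| is at the Plotkin bound.


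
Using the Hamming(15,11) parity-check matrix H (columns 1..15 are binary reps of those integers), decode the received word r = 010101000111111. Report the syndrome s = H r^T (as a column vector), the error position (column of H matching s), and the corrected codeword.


s = (0, 0, 0, 1)^T, error position = 1, corrected codeword c = 110101000111111

Compute s = H r^T mod 2 one row at a time:
  s_1 = 0 + 0 + 1 + 1 + 1 + 1 + 1 + 1 = 6 ≡ 0 (mod 2).
  s_2 = 1 + 0 + 1 + 0 + 1 + 1 + 1 + 1 = 6 ≡ 0 (mod 2).
  s_3 = 1 + 0 + 1 + 0 + 1 + 1 + 1 + 1 = 6 ≡ 0 (mod 2).
  s_4 = 0 + 0 + 0 + 0 + 0 + 1 + 1 + 1 = 3 ≡ 1 (mod 2).
s = (0, 0, 0, 1)^T — this equals column 1 of H (binary 0001), so error is at position 1.
Correct: flip bit 1 of r = 010101000111111 to get c = 110101000111111.


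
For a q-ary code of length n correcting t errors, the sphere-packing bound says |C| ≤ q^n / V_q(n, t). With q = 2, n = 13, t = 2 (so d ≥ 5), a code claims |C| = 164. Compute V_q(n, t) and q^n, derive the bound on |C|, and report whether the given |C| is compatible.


V_q(n, t) = 92, q^n = 8192, Hamming bound = 89, |C| = 164 > bound (violated).

Step 1: Compute V_q(n, t) = Σ_{j=0}^2 C(n, j) (q−1)^j.
  j = 0: C(13,0)·(1)^0 = 1·1 = 1.
  j = 1: C(13,1)·(1)^1 = 13·1 = 13.
  j = 2: C(13,2)·(1)^2 = 78·1 = 78.
  V_q(n, t) = 1 + 13 + 78 = 92.
Step 2: q^n = 2^13 = 8192.
Step 3: Hamming bound ⌊q^n / V_q(n,t)⌋ = ⌊8192/92⌋ = 89.
Step 4: Compare |C| = 164 to 89: violated.
The claimed |C| lies above the Hamming bound, so no 2-ary code of length 13 with d ≥ 5 can have 164 codewords.


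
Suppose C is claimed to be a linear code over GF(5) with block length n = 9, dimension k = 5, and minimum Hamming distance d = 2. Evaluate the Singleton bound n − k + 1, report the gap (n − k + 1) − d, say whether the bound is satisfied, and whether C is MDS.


Singleton RHS = n − k + 1 = 5, slack = 3, bound satisfied, not MDS.

Singleton bound: d ≤ n − k + 1.
Here n = 9, k = 5, so n − k + 1 = 5.
Given d = 2, check d ≤ 5: YES.
Slack = (n − k + 1) − d = 3.
The code is NOT MDS (slack = 3 > 0).
Description: the claimed parameters are [9, 5, 2]_5; such a code would be non-MDS.


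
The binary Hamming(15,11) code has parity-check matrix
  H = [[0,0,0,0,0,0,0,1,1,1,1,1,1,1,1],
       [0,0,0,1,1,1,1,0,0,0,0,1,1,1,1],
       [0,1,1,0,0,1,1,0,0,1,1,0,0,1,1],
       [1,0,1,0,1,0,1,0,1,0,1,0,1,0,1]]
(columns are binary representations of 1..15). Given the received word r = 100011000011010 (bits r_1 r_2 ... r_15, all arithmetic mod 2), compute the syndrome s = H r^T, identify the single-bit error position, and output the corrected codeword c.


s = (1, 0, 1, 1)^T, error position = 11, corrected codeword c = 100011000001010

Compute s = H r^T mod 2 one row at a time:
  s_1 = 0 + 0 + 0 + 1 + 1 + 0 + 1 + 0 = 3 ≡ 1 (mod 2).
  s_2 = 0 + 1 + 1 + 0 + 1 + 0 + 1 + 0 = 4 ≡ 0 (mod 2).
  s_3 = 0 + 0 + 1 + 0 + 0 + 1 + 1 + 0 = 3 ≡ 1 (mod 2).
  s_4 = 1 + 0 + 1 + 0 + 0 + 1 + 0 + 0 = 3 ≡ 1 (mod 2).
s = (1, 0, 1, 1)^T — this equals column 11 of H (binary 1011), so error is at position 11.
Correct: flip bit 11 of r = 100011000011010 to get c = 100011000001010.


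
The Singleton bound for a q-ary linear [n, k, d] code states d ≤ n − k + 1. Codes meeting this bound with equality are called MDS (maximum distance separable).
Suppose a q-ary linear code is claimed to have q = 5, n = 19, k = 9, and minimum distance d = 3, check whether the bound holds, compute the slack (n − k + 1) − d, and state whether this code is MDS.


Singleton RHS = n − k + 1 = 11, slack = 8, bound satisfied, not MDS.

Singleton bound: d ≤ n − k + 1.
Here n = 19, k = 9, so n − k + 1 = 11.
Given d = 3, check d ≤ 11: YES.
Slack = (n − k + 1) − d = 8.
The code is NOT MDS (slack = 8 > 0).
Description: the claimed parameters are [19, 9, 3]_5; such a code would be non-MDS.


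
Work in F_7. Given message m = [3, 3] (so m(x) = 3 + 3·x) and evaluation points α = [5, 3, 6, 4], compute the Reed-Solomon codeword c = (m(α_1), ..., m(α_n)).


c = [4, 5, 0, 1]

Message polynomial: m(x) = 3 + 3·x (mod 7).
For each evaluation point α_i, compute m(α_i) mod 7:
  α_1 = 5: Horner steps 3 → 4, so m(5) = 4.
  α_2 = 3: Horner steps 3 → 5, so m(3) = 5.
  α_3 = 6: Horner steps 3 → 0, so m(6) = 0.
  α_4 = 4: Horner steps 3 → 1, so m(4) = 1.
Codeword c = [4, 5, 0, 1] ∈ F_7^4.


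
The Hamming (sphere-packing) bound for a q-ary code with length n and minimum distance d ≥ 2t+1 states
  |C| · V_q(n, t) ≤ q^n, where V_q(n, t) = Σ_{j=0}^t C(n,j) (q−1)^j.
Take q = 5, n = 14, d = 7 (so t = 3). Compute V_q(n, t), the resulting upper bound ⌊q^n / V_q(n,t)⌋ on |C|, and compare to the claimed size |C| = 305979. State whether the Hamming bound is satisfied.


V_q(n, t) = 24809, q^n = 6103515625, Hamming bound = 246020, |C| = 305979 > bound (violated).

Step 1: Compute V_q(n, t) = Σ_{j=0}^3 C(n, j) (q−1)^j.
  j = 0: C(14,0)·(4)^0 = 1·1 = 1.
  j = 1: C(14,1)·(4)^1 = 14·4 = 56.
  j = 2: C(14,2)·(4)^2 = 91·16 = 1456.
  j = 3: C(14,3)·(4)^3 = 364·64 = 23296.
  V_q(n, t) = 1 + 56 + 1456 + 23296 = 24809.
Step 2: q^n = 5^14 = 6103515625.
Step 3: Hamming bound ⌊q^n / V_q(n,t)⌋ = ⌊6103515625/24809⌋ = 246020.
Step 4: Compare |C| = 305979 to 246020: violated.
The claimed |C| lies above the Hamming bound, so no 5-ary code of length 14 with d ≥ 7 can have 305979 codewords.


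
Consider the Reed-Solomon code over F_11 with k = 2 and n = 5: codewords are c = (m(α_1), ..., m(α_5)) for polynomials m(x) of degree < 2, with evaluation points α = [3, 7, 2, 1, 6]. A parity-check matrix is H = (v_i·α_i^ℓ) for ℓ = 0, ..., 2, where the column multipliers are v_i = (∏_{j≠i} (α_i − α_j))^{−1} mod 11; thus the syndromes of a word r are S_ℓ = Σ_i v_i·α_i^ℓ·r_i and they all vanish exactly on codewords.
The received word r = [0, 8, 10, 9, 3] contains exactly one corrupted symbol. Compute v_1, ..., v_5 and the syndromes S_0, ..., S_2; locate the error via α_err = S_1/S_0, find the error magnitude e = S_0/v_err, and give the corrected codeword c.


S = (7, 5, 2), error at position 2, error magnitude e = 4, c = [0, 4, 10, 9, 3].

Step 1: column multipliers v_i = (∏_{j≠i}(α_i − α_j))^{−1} mod 11.
  i = 1 (α = 3): (3−7)(3−2)(3−1)(3−6) = (−4)·1·2·(−3) = 24 ≡ 2, so v_1 = 2^{−1} = 6 (mod 11).
  i = 2 (α = 7): (7−3)(7−2)(7−1)(7−6) = 4·5·6·1 = 120 ≡ 10, so v_2 = 10^{−1} = 10 (mod 11).
  i = 3 (α = 2): (2−3)(2−7)(2−1)(2−6) = (−1)·(−5)·1·(−4) = −20 ≡ 2, so v_3 = 2^{−1} = 6 (mod 11).
  i = 4 (α = 1): (1−3)(1−7)(1−2)(1−6) = (−2)·(−6)·(−1)·(−5) = 60 ≡ 5, so v_4 = 5^{−1} = 9 (mod 11).
  i = 5 (α = 6): (6−3)(6−7)(6−2)(6−1) = 3·(−1)·4·5 = −60 ≡ 6, so v_5 = 6^{−1} = 2 (mod 11).
  v = [6, 10, 6, 9, 2].
Step 2: syndromes of r = [0, 8, 10, 9, 3] (all sums mod 11).
  S_0 = Σ v_i r_i = 6·0 + 10·8 + 6·10 + 9·9 + 2·3 = 227 ≡ 7.
  S_1 = Σ v_i α_i r_i = 6·3·0 + 10·7·8 + 6·2·10 + 9·1·9 + 2·6·3 = 797 ≡ 5.
  α_i^2 mod 11 = [9, 5, 4, 1, 3].
  S_2 = Σ v_i α_i^2 r_i = 6·9·0 + 10·5·8 + 6·4·10 + 9·1·9 + 2·3·3 = 739 ≡ 2.
  S = (7, 5, 2) ≠ 0, so r is not a codeword (an error is present).
Step 3: locate the error. For a single error e at position i, S_ℓ = v_i·e·α_i^ℓ, so α_err = S_1/S_0.
  S_0^{−1} = 7^{−1} = 8 (mod 11), so α_err = 5·8 = 40 ≡ 7 = α_2. Error position i = 2.
  Consistency check: S_2/S_1 = 2·9 = 18 ≡ 7 = α_err ✓ (single-error assumption holds).
Step 4: error magnitude e = S_0/v_2 = S_0·∏_{j≠2}(α_2 − α_j) = 7·10 = 70 ≡ 4 (mod 11).
Step 5: correct position 2: c_2 = r_2 − e = 8 − 4 ≡ 4 (mod 11). Hence c = [0, 4, 10, 9, 3].
  Check: interpolating c through the α_i gives m(x) = 8 + 1·x (degree < 2) with m(α_i) = c_i for every i, so c is indeed a codeword.


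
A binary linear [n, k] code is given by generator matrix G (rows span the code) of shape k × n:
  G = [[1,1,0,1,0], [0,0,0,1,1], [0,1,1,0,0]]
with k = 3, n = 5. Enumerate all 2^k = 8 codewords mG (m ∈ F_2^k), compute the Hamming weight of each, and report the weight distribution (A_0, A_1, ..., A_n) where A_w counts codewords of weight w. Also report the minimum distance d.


Weight distribution: A_0 = 1, A_2 = 2, A_3 = 4, A_4 = 1. Minimum distance d = 2.

Enumerate all 2^3 = 8 messages m ∈ F_2^3.
For each, compute codeword c = mG in F_2^5, then tally its weight.
  m = 000 → c = 00000, weight = 0.
  m = 100 → c = 11010, weight = 3.
  m = 010 → c = 00011, weight = 2.
  m = 110 → c = 11001, weight = 3.
  m = 001 → c = 01100, weight = 2.
  m = 101 → c = 10110, weight = 3.
  m = 011 → c = 01111, weight = 4.
  m = 111 → c = 10101, weight = 3.
Tally weights:
  weight 0: 1 codewords.
  weight 2: 2 codewords.
  weight 3: 4 codewords.
  weight 4: 1 codewords.
Minimum distance d = smallest w > 0 with A_w > 0 = 2.
Sanity: Σ A_w = 8 = 2^3 = 8 ✓.


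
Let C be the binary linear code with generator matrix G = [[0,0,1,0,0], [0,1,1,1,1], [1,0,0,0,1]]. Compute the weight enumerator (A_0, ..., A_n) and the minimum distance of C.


Weight distribution: A_0 = 1, A_1 = 1, A_2 = 1, A_3 = 3, A_4 = 2. Minimum distance d = 1.

Enumerate all 2^3 = 8 messages m ∈ F_2^3.
For each, compute codeword c = mG in F_2^5, then tally its weight.
  m = 000 → c = 00000, weight = 0.
  m = 100 → c = 00100, weight = 1.
  m = 010 → c = 01111, weight = 4.
  m = 110 → c = 01011, weight = 3.
  m = 001 → c = 10001, weight = 2.
  m = 101 → c = 10101, weight = 3.
  m = 011 → c = 11110, weight = 4.
  m = 111 → c = 11010, weight = 3.
Tally weights:
  weight 0: 1 codewords.
  weight 1: 1 codewords.
  weight 2: 1 codewords.
  weight 3: 3 codewords.
  weight 4: 2 codewords.
Minimum distance d = smallest w > 0 with A_w > 0 = 1.
Sanity: Σ A_w = 8 = 2^3 = 8 ✓.


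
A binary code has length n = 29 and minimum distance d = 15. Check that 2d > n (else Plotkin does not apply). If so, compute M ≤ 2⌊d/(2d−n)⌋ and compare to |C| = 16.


Plotkin bound M ≤ 30; given |C| = 16 ≤ bound (satisfied).

Check applicability: 2d = 30, n = 29.
2d − n = 1 > 0, so Plotkin applies.
Compute d/(2d−n) = 15/1 ≈ 15.0000.
⌊d/(2d−n)⌋ = 15.
Plotkin bound: M ≤ 2·15 = 30.
Given |C| = 16, check: satisfied.
This |C| is below the Plotkin bound.


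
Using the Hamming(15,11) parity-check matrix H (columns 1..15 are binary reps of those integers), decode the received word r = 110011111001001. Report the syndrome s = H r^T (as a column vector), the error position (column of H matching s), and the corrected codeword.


s = (0, 1, 0, 1)^T, error position = 5, corrected codeword c = 110001111001001

Compute s = H r^T mod 2 one row at a time:
  s_1 = 1 + 1 + 0 + 0 + 1 + 0 + 0 + 1 = 4 ≡ 0 (mod 2).
  s_2 = 0 + 1 + 1 + 1 + 1 + 0 + 0 + 1 = 5 ≡ 1 (mod 2).
  s_3 = 1 + 0 + 1 + 1 + 0 + 0 + 0 + 1 = 4 ≡ 0 (mod 2).
  s_4 = 1 + 0 + 1 + 1 + 1 + 0 + 0 + 1 = 5 ≡ 1 (mod 2).
s = (0, 1, 0, 1)^T — this equals column 5 of H (binary 0101), so error is at position 5.
Correct: flip bit 5 of r = 110011111001001 to get c = 110001111001001.


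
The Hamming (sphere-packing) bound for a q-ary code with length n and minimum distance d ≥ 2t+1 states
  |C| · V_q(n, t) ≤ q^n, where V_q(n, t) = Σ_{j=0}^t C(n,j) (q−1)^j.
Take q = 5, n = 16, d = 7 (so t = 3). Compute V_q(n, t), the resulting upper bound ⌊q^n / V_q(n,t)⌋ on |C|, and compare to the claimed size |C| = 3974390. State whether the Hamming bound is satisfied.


V_q(n, t) = 37825, q^n = 152587890625, Hamming bound = 4034048, |C| = 3974390 ≤ bound (satisfied).

Step 1: Compute V_q(n, t) = Σ_{j=0}^3 C(n, j) (q−1)^j.
  j = 0: C(16,0)·(4)^0 = 1·1 = 1.
  j = 1: C(16,1)·(4)^1 = 16·4 = 64.
  j = 2: C(16,2)·(4)^2 = 120·16 = 1920.
  j = 3: C(16,3)·(4)^3 = 560·64 = 35840.
  V_q(n, t) = 1 + 64 + 1920 + 35840 = 37825.
Step 2: q^n = 5^16 = 152587890625.
Step 3: Hamming bound ⌊q^n / V_q(n,t)⌋ = ⌊152587890625/37825⌋ = 4034048.
Step 4: Compare |C| = 3974390 to 4034048: satisfied.
The claimed |C| lies below the Hamming bound.


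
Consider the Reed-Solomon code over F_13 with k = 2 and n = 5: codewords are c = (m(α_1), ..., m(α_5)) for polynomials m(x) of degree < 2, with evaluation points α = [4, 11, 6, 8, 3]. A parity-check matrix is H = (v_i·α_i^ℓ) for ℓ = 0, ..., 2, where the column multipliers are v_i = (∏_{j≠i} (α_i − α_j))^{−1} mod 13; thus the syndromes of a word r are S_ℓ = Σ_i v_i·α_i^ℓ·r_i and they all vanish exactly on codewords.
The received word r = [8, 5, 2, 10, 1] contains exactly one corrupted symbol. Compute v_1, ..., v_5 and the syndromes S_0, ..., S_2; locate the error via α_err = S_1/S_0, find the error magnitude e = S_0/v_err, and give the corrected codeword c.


S = (4, 11, 1), error at position 3, error magnitude e = 6, c = [8, 5, 9, 10, 1].

Step 1: column multipliers v_i = (∏_{j≠i}(α_i − α_j))^{−1} mod 13.
  i = 1 (α = 4): (4−11)(4−6)(4−8)(4−3) = (−7)·(−2)·(−4)·1 = −56 ≡ 9, so v_1 = 9^{−1} = 3 (mod 13).
  i = 2 (α = 11): (11−4)(11−6)(11−8)(11−3) = 7·5·3·8 = 840 ≡ 8, so v_2 = 8^{−1} = 5 (mod 13).
  i = 3 (α = 6): (6−4)(6−11)(6−8)(6−3) = 2·(−5)·(−2)·3 = 60 ≡ 8, so v_3 = 8^{−1} = 5 (mod 13).
  i = 4 (α = 8): (8−4)(8−11)(8−6)(8−3) = 4·(−3)·2·5 = −120 ≡ 10, so v_4 = 10^{−1} = 4 (mod 13).
  i = 5 (α = 3): (3−4)(3−11)(3−6)(3−8) = (−1)·(−8)·(−3)·(−5) = 120 ≡ 3, so v_5 = 3^{−1} = 9 (mod 13).
  v = [3, 5, 5, 4, 9].
Step 2: syndromes of r = [8, 5, 2, 10, 1] (all sums mod 13).
  S_0 = Σ v_i r_i = 3·8 + 5·5 + 5·2 + 4·10 + 9·1 = 108 ≡ 4.
  S_1 = Σ v_i α_i r_i = 3·4·8 + 5·11·5 + 5·6·2 + 4·8·10 + 9·3·1 = 778 ≡ 11.
  α_i^2 mod 13 = [3, 4, 10, 12, 9].
  S_2 = Σ v_i α_i^2 r_i = 3·3·8 + 5·4·5 + 5·10·2 + 4·12·10 + 9·9·1 = 833 ≡ 1.
  S = (4, 11, 1) ≠ 0, so r is not a codeword (an error is present).
Step 3: locate the error. For a single error e at position i, S_ℓ = v_i·e·α_i^ℓ, so α_err = S_1/S_0.
  S_0^{−1} = 4^{−1} = 10 (mod 13), so α_err = 11·10 = 110 ≡ 6 = α_3. Error position i = 3.
  Consistency check: S_2/S_1 = 1·6 = 6 ≡ 6 = α_err ✓ (single-error assumption holds).
Step 4: error magnitude e = S_0/v_3 = S_0·∏_{j≠3}(α_3 − α_j) = 4·8 = 32 ≡ 6 (mod 13).
Step 5: correct position 3: c_3 = r_3 − e = 2 − 6 ≡ 9 (mod 13). Hence c = [8, 5, 9, 10, 1].
  Check: interpolating c through the α_i gives m(x) = 6 + 7·x (degree < 2) with m(α_i) = c_i for every i, so c is indeed a codeword.
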